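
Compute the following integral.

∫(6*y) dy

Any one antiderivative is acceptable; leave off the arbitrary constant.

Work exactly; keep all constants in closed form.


Answer: 3*y**2.


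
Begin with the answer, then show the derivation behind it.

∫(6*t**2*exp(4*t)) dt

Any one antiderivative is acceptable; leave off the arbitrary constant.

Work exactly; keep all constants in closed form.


The answer is 3*t**2*exp(4*t)/2 - 3*t*exp(4*t)/4 + 3*exp(4*t)/16.
Step 1. Integrate ∫(6*t**2*exp(4*t)) dt by parts with u = t**2, dv = (6*exp(4*t)) dt, so v = 3*exp(4*t)/2: now 3*t**2*exp(4*t)/2 + ∫(-3*t*exp(4*t)) dt.
Step 2. Integrate ∫(-3*t*exp(4*t)) dt by parts with u = t, dv = (-3*exp(4*t)) dt, so v = -3*exp(4*t)/4: now 3*t**2*exp(4*t)/2 - 3*t*exp(4*t)/4 + ∫(3*exp(4*t)/4) dt.
Step 3. Evaluate the standard form: now 3*t**2*exp(4*t)/2 - 3*t*exp(4*t)/4 + 3*exp(4*t)/16.
Answer: 3*t**2*exp(4*t)/2 - 3*t*exp(4*t)/4 + 3*exp(4*t)/16.


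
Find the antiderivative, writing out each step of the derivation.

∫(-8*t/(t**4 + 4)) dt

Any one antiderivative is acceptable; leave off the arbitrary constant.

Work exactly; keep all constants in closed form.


Step 1. Substitute u = t**2, turning ∫(-8*t/(t**4 + 4)) dt into ∫(-4/(u**2 + 4)) du: now ∫(-4/(u**2 + 4)) du.
Step 2. Evaluate the standard form: now -2*atan(u/2).
Step 3. Substitute back u = t**2: now -2*atan(t**2/2).
Answer: -2*atan(t**2/2).


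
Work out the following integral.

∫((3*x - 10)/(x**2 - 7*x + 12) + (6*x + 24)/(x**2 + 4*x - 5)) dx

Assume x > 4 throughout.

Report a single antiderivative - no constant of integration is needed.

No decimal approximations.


Answer: 2*log(x - 4) + log(x - 3) + 5*log(x - 1) + log(x + 5).


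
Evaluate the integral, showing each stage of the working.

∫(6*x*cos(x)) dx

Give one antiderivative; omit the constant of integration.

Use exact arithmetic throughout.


Step 1. Integrate ∫(6*x*cos(x)) dx by parts with u = x, dv = (6*cos(x)) dx, so v = 6*sin(x): now 6*x*sin(x) + ∫(-6*sin(x)) dx.
Step 2. Evaluate the standard form: now 6*x*sin(x) + 6*cos(x).
Answer: 6*x*sin(x) + 6*cos(x).


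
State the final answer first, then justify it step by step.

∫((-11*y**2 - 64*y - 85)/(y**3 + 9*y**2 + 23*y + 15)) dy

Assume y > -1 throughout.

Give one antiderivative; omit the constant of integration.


The answer is -4*log(y + 1) - 2*log(y + 3) - 5*log(y + 5).
Step 1. Decompose ∫((-11*y**2 - 64*y - 85)/(y**3 + 9*y**2 + 23*y + 15)) dy by partial fractions, (-11*y**2 - 64*y - 85)/(y**3 + 9*y**2 + 23*y + 15) = -5/(y + 5) - 2/(y + 3) - 4/(y + 1): now ∫(-4/(y + 1)) dy + ∫(-2/(y + 3)) dy + ∫(-5/(y + 5)) dy.
Step 2. Evaluate the standard form [assuming y > -3]: now -2*log(y + 3) + ∫(-4/(y + 1)) dy + ∫(-5/(y + 5)) dy.
Step 3. Evaluate the standard form [assuming y > -5]: now -2*log(y + 3) - 5*log(y + 5) + ∫(-4/(y + 1)) dy.
Step 4. Evaluate the standard form [assuming y > -1]: now -4*log(y + 1) - 2*log(y + 3) - 5*log(y + 5).
Answer: -4*log(y + 1) - 2*log(y + 3) - 5*log(y + 5).


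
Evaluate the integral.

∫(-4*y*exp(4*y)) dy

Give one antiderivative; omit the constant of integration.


Answer: -y*exp(4*y) + exp(4*y)/4.


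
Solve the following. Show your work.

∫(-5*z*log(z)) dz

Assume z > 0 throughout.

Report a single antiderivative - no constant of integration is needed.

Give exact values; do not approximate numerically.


Step 1. Integrate ∫(-5*z*log(z)) dz by parts with u = log(z), dv = (-5*z) dz, so v = -5*z**2/2 [assuming z > 0]: now -5*z**2*log(z)/2 + ∫(5*z/2) dz.
Step 2. Evaluate the standard form: now -5*z**2*log(z)/2 + 5*z**2/4.
Answer: -5*z**2*log(z)/2 + 5*z**2/4.


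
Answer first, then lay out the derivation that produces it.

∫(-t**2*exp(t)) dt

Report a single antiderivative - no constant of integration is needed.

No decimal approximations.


The answer is -t**2*exp(t) + 2*t*exp(t) - 2*exp(t).
Step 1. Integrate ∫(-t**2*exp(t)) dt by parts with u = t**2, dv = (-exp(t)) dt, so v = -exp(t): now -t**2*exp(t) + ∫(2*t*exp(t)) dt.
Step 2. Integrate ∫(2*t*exp(t)) dt by parts with u = t, dv = (2*exp(t)) dt, so v = 2*exp(t): now -t**2*exp(t) + 2*t*exp(t) + ∫(-2*exp(t)) dt.
Step 3. Evaluate the standard form: now -t**2*exp(t) + 2*t*exp(t) - 2*exp(t).
Answer: -t**2*exp(t) + 2*t*exp(t) - 2*exp(t).


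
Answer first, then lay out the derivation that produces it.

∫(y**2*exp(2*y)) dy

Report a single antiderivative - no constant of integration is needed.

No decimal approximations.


The answer is y**2*exp(2*y)/2 - y*exp(2*y)/2 + exp(2*y)/4.
Step 1. Integrate ∫(y**2*exp(2*y)) dy by parts with u = y**2, dv = (exp(2*y)) dy, so v = exp(2*y)/2: now y**2*exp(2*y)/2 + ∫(-y*exp(2*y)) dy.
Step 2. Integrate ∫(-y*exp(2*y)) dy by parts with u = y, dv = (-exp(2*y)) dy, so v = -exp(2*y)/2: now y**2*exp(2*y)/2 - y*exp(2*y)/2 + ∫(exp(2*y)/2) dy.
Step 3. Evaluate the standard form: now y**2*exp(2*y)/2 - y*exp(2*y)/2 + exp(2*y)/4.
Answer: y**2*exp(2*y)/2 - y*exp(2*y)/2 + exp(2*y)/4.


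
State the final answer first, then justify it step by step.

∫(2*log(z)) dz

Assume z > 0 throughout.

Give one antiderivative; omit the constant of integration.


The answer is 2*z*log(z) - 2*z.
Step 1. Integrate ∫(2*log(z)) dz by parts with u = log(z), dv = (2) dz, so v = 2*z [assuming z > 0]: now 2*z*log(z) + ∫(-2) dz.
Step 2. Evaluate the standard form: now 2*z*log(z) - 2*z.
Answer: 2*z*log(z) - 2*z.


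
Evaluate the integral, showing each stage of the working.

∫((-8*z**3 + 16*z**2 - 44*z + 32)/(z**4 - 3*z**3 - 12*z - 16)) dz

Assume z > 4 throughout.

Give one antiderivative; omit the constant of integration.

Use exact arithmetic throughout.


Step 1. Decompose ∫((-8*z**3 + 16*z**2 - 44*z + 32)/(z**4 - 3*z**3 - 12*z - 16)) dz by partial fractions, (-8*z**3 + 16*z**2 - 44*z + 32)/(z**4 - 3*z**3 - 12*z - 16) = 4/(z**2 + 4) - 4/(z + 1) - 4/(z - 4): now ∫(-4/(z - 4)) dz + ∫(-4/(z + 1)) dz + ∫(4/(z**2 + 4)) dz.
Step 2. Evaluate the standard form [assuming z > -1]: now -4*log(z + 1) + ∫(-4/(z - 4)) dz + ∫(4/(z**2 + 4)) dz.
Step 3. Evaluate the standard form [assuming z > 4]: now -4*log(z - 4) - 4*log(z + 1) + ∫(4/(z**2 + 4)) dz.
Step 4. Evaluate the standard form: now -4*log(z - 4) - 4*log(z + 1) + 2*atan(z/2).
Answer: -4*log(z - 4) - 4*log(z + 1) + 2*atan(z/2).


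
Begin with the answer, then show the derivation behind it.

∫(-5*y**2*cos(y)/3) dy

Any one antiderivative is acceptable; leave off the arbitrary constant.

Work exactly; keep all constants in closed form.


The answer is -5*y**2*sin(y)/3 - 10*y*cos(y)/3 + 10*sin(y)/3.
Step 1. Integrate ∫(-5*y**2*cos(y)/3) dy by parts with u = y**2, dv = (-5*cos(y)/3) dy, so v = -5*sin(y)/3: now -5*y**2*sin(y)/3 + ∫(10*y*sin(y)/3) dy.
Step 2. Integrate ∫(10*y*sin(y)/3) dy by parts with u = y, dv = (10*sin(y)/3) dy, so v = -10*cos(y)/3: now -5*y**2*sin(y)/3 - 10*y*cos(y)/3 + ∫(10*cos(y)/3) dy.
Step 3. Evaluate the standard form: now -5*y**2*sin(y)/3 - 10*y*cos(y)/3 + 10*sin(y)/3.
Answer: -5*y**2*sin(y)/3 - 10*y*cos(y)/3 + 10*sin(y)/3.


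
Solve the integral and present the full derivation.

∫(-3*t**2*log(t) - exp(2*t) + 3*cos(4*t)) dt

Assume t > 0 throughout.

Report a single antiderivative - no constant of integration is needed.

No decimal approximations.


Step 1. Rewrite: now ∫(-3*t**2*log(t)) dt + ∫(-exp(2*t)) dt + ∫(3*cos(4*t)) dt.
Step 2. Integrate ∫(-3*t**2*log(t)) dt by parts with u = log(t), dv = (-3*t**2) dt, so v = -t**3 [assuming t > 0]: now -t**3*log(t) + ∫(t**2) dt + ∫(-exp(2*t)) dt + ∫(3*cos(4*t)) dt.
Step 3. Evaluate the standard form: now -t**3*log(t) + t**3/3 + ∫(-exp(2*t)) dt + ∫(3*cos(4*t)) dt.
Step 4. Evaluate the standard form: now -t**3*log(t) + t**3/3 + 3*sin(4*t)/4 + ∫(-exp(2*t)) dt.
Step 5. Evaluate the standard form: now -t**3*log(t) + t**3/3 - exp(2*t)/2 + 3*sin(4*t)/4.
Answer: -t**3*log(t) + t**3/3 - exp(2*t)/2 + 3*sin(4*t)/4.


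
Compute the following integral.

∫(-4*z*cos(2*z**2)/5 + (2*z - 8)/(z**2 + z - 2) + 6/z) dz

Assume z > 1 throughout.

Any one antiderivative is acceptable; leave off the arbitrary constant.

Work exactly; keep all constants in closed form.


Answer: 6*log(z) - 2*log(z - 1) + 4*log(z + 2) - sin(2*z**2)/5.


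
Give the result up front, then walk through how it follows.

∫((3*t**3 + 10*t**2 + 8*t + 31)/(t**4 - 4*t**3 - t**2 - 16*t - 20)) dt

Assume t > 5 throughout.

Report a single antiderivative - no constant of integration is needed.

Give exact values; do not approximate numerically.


The answer is 4*log(t - 5) - log(t + 1) + atan(t/2)/2.
Step 1. Decompose ∫((3*t**3 + 10*t**2 + 8*t + 31)/(t**4 - 4*t**3 - t**2 - 16*t - 20)) dt by partial fractions, (3*t**3 + 10*t**2 + 8*t + 31)/(t**4 - 4*t**3 - t**2 - 16*t - 20) = 1/(t**2 + 4) - 1/(t + 1) + 4/(t - 5): now ∫(4/(t - 5)) dt + ∫(-1/(t + 1)) dt + ∫(1/(t**2 + 4)) dt.
Step 2. Evaluate the standard form [assuming t > 5]: now 4*log(t - 5) + ∫(-1/(t + 1)) dt + ∫(1/(t**2 + 4)) dt.
Step 3. Evaluate the standard form [assuming t > -1]: now 4*log(t - 5) - log(t + 1) + ∫(1/(t**2 + 4)) dt.
Step 4. Evaluate the standard form: now 4*log(t - 5) - log(t + 1) + atan(t/2)/2.
Answer: 4*log(t - 5) - log(t + 1) + atan(t/2)/2.


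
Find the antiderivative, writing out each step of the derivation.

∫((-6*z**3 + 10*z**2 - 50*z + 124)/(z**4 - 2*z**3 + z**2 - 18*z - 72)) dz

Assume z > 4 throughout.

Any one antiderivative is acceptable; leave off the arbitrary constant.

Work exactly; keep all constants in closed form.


Step 1. Decompose ∫((-6*z**3 + 10*z**2 - 50*z + 124)/(z**4 - 2*z**3 + z**2 - 18*z - 72)) dz by partial fractions, (-6*z**3 + 10*z**2 - 50*z + 124)/(z**4 - 2*z**3 + z**2 - 18*z - 72) = -2/(z**2 + 9) - 4/(z + 2) - 2/(z - 4): now ∫(-2/(z - 4)) dz + ∫(-4/(z + 2)) dz + ∫(-2/(z**2 + 9)) dz.
Step 2. Evaluate the standard form [assuming z > -2]: now -4*log(z + 2) + ∫(-2/(z - 4)) dz + ∫(-2/(z**2 + 9)) dz.
Step 3. Evaluate the standard form [assuming z > 4]: now -2*log(z - 4) - 4*log(z + 2) + ∫(-2/(z**2 + 9)) dz.
Step 4. Evaluate the standard form: now -2*log(z - 4) - 4*log(z + 2) - 2*atan(z/3)/3.
Answer: -2*log(z - 4) - 4*log(z + 2) - 2*atan(z/3)/3.


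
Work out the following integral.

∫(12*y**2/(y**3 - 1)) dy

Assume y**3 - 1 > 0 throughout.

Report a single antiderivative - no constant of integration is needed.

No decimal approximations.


Answer: 4*log(y**3 - 1).


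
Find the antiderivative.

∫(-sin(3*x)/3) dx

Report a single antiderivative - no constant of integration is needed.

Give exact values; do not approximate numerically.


Answer: cos(3*x)/9.


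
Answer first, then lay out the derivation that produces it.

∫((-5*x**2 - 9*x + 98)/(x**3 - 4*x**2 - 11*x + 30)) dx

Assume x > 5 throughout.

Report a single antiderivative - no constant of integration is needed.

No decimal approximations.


The answer is -3*log(x - 5) - 4*log(x - 2) + 2*log(x + 3).
Step 1. Decompose ∫((-5*x**2 - 9*x + 98)/(x**3 - 4*x**2 - 11*x + 30)) dx by partial fractions, (-5*x**2 - 9*x + 98)/(x**3 - 4*x**2 - 11*x + 30) = 2/(x + 3) - 4/(x - 2) - 3/(x - 5): now ∫(-3/(x - 5)) dx + ∫(-4/(x - 2)) dx + ∫(2/(x + 3)) dx.
Step 2. Evaluate the standard form [assuming x > 2]: now -4*log(x - 2) + ∫(-3/(x - 5)) dx + ∫(2/(x + 3)) dx.
Step 3. Evaluate the standard form [assuming x > -3]: now -4*log(x - 2) + 2*log(x + 3) + ∫(-3/(x - 5)) dx.
Step 4. Evaluate the standard form [assuming x > 5]: now -3*log(x - 5) - 4*log(x - 2) + 2*log(x + 3).
Answer: -3*log(x - 5) - 4*log(x - 2) + 2*log(x + 3).


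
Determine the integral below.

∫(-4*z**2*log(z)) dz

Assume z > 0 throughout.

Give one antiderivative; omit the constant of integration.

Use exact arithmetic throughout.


Answer: -4*z**3*log(z)/3 + 4*z**3/9.


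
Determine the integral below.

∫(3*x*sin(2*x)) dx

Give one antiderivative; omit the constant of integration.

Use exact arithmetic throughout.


Answer: -3*x*cos(2*x)/2 + 3*sin(2*x)/4.


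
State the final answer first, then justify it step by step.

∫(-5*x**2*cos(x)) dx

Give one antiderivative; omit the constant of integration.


The answer is -5*x**2*sin(x) - 10*x*cos(x) + 10*sin(x).
Step 1. Integrate ∫(-5*x**2*cos(x)) dx by parts with u = x**2, dv = (-5*cos(x)) dx, so v = -5*sin(x): now -5*x**2*sin(x) + ∫(10*x*sin(x)) dx.
Step 2. Integrate ∫(10*x*sin(x)) dx by parts with u = x, dv = (10*sin(x)) dx, so v = -10*cos(x): now -5*x**2*sin(x) - 10*x*cos(x) + ∫(10*cos(x)) dx.
Step 3. Evaluate the standard form: now -5*x**2*sin(x) - 10*x*cos(x) + 10*sin(x).
Answer: -5*x**2*sin(x) - 10*x*cos(x) + 10*sin(x).


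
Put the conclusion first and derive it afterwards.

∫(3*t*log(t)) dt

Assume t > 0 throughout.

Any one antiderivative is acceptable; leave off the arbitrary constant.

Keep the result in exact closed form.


The answer is 3*t**2*log(t)/2 - 3*t**2/4.
Step 1. Integrate ∫(3*t*log(t)) dt by parts with u = log(t), dv = (3*t) dt, so v = 3*t**2/2 [assuming t > 0]: now 3*t**2*log(t)/2 + ∫(-3*t/2) dt.
Step 2. Evaluate the standard form: now 3*t**2*log(t)/2 - 3*t**2/4.
Answer: 3*t**2*log(t)/2 - 3*t**2/4.


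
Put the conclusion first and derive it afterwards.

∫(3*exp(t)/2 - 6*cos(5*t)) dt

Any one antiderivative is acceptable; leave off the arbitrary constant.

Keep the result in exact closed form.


The answer is 3*exp(t)/2 - 6*sin(5*t)/5.
Step 1. Rewrite: now ∫(3*exp(t)/2) dt + ∫(-6*cos(5*t)) dt.
Step 2. Evaluate the standard form: now -6*sin(5*t)/5 + ∫(3*exp(t)/2) dt.
Step 3. Evaluate the standard form: now 3*exp(t)/2 - 6*sin(5*t)/5.
Answer: 3*exp(t)/2 - 6*sin(5*t)/5.


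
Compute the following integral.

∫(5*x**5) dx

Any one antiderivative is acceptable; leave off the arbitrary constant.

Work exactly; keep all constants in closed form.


Answer: 5*x**6/6.


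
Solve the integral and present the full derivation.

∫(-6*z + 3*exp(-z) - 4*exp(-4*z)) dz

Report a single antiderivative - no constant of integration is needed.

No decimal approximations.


Step 1. Rewrite: now ∫(-6*z) dz + ∫(-4*exp(-4*z)) dz + ∫(3*exp(-z)) dz.
Step 2. Evaluate the standard form: now ∫(-6*z) dz + ∫(-4*exp(-4*z)) dz - 3*exp(-z).
Step 3. Evaluate the standard form: now -3*z**2 + ∫(-4*exp(-4*z)) dz - 3*exp(-z).
Step 4. Evaluate the standard form: now -3*z**2 - 3*exp(-z) + exp(-4*z).
Answer: -3*z**2 - 3*exp(-z) + exp(-4*z).


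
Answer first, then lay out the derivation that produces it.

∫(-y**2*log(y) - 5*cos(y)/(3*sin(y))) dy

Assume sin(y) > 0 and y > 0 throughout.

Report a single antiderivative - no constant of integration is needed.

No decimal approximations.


The answer is -y**3*log(y)/3 + y**3/9 - 5*log(sin(y))/3.
Step 1. Rewrite: now ∫(-y**2*log(y)) dy + ∫(-5*cos(y)/(3*sin(y))) dy.
Step 2. Substitute u = sin(y), turning ∫(-5*cos(y)/(3*sin(y))) dy into ∫(-5/(3*u)) du: now ∫(-5/(3*u)) du + ∫(-y**2*log(y)) dy.
Step 3. Evaluate the standard form [assuming u > 0]: now -5*log(u)/3 + ∫(-y**2*log(y)) dy.
Step 4. Substitute back u = sin(y): now -5*log(sin(y))/3 + ∫(-y**2*log(y)) dy.
Step 5. Integrate ∫(-y**2*log(y)) dy by parts with u = log(y), dv = (-y**2) dy, so v = -y**3/3 [assuming y > 0]: now -y**3*log(y)/3 - 5*log(sin(y))/3 + ∫(y**2/3) dy.
Step 6. Evaluate the standard form: now -y**3*log(y)/3 + y**3/9 - 5*log(sin(y))/3.
Answer: -y**3*log(y)/3 + y**3/9 - 5*log(sin(y))/3.


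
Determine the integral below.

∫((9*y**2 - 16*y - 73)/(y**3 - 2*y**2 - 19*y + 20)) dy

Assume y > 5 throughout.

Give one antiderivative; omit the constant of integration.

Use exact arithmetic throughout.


Answer: 2*log(y - 5) + 4*log(y - 1) + 3*log(y + 4).


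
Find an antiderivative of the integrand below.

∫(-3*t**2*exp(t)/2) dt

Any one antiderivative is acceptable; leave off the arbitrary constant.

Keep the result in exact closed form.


Answer: -3*t**2*exp(t)/2 + 3*t*exp(t) - 3*exp(t).


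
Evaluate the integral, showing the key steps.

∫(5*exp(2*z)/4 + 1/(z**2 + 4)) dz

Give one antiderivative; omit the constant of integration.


Step 1. Rewrite: now ∫(1/(z**2 + 4)) dz + ∫(5*exp(2*z)/4) dz.
Step 2. Evaluate the standard form: now atan(z/2)/2 + ∫(5*exp(2*z)/4) dz.
Step 3. Evaluate the standard form: now 5*exp(2*z)/8 + atan(z/2)/2.
Answer: 5*exp(2*z)/8 + atan(z/2)/2.


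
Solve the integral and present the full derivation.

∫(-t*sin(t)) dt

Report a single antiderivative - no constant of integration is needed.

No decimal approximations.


Step 1. Integrate ∫(-t*sin(t)) dt by parts with u = t, dv = (-sin(t)) dt, so v = cos(t): now t*cos(t) + ∫(-cos(t)) dt.
Step 2. Evaluate the standard form: now t*cos(t) - sin(t).
Answer: t*cos(t) - sin(t).


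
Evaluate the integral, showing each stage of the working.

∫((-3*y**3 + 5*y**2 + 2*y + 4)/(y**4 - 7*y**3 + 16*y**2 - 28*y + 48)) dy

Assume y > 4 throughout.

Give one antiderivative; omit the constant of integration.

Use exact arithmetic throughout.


Step 1. Decompose ∫((-3*y**3 + 5*y**2 + 2*y + 4)/(y**4 - 7*y**3 + 16*y**2 - 28*y + 48)) dy by partial fractions, (-3*y**3 + 5*y**2 + 2*y + 4)/(y**4 - 7*y**3 + 16*y**2 - 28*y + 48) = -2/(y**2 + 4) + 2/(y - 3) - 5/(y - 4): now ∫(-5/(y - 4)) dy + ∫(2/(y - 3)) dy + ∫(-2/(y**2 + 4)) dy.
Step 2. Evaluate the standard form [assuming y > 4]: now -5*log(y - 4) + ∫(2/(y - 3)) dy + ∫(-2/(y**2 + 4)) dy.
Step 3. Evaluate the standard form [assuming y > 3]: now -5*log(y - 4) + 2*log(y - 3) + ∫(-2/(y**2 + 4)) dy.
Step 4. Evaluate the standard form: now -5*log(y - 4) + 2*log(y - 3) - atan(y/2).
Answer: -5*log(y - 4) + 2*log(y - 3) - atan(y/2).


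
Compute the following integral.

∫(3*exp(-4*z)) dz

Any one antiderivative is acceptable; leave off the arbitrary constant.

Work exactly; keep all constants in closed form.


Answer: -3*exp(-4*z)/4.


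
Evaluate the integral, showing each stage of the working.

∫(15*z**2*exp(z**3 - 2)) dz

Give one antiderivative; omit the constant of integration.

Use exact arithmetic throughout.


Step 1. Substitute u = z**3 - 2, turning ∫(15*z**2*exp(z**3 - 2)) dz into ∫(5*exp(u)) du: now ∫(5*exp(u)) du.
Step 2. Evaluate the standard form: now 5*exp(u).
Step 3. Substitute back u = z**3 - 2: now 5*exp(z**3 - 2).
Answer: 5*exp(z**3 - 2).


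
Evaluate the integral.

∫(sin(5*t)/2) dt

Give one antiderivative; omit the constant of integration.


Answer: -cos(5*t)/10.


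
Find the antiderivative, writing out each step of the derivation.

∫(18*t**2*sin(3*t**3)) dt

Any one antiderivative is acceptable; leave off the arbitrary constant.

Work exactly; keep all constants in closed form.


Step 1. Substitute u = t**3, turning ∫(18*t**2*sin(3*t**3)) dt into ∫(6*sin(3*u)) du: now ∫(6*sin(3*u)) du.
Step 2. Evaluate the standard form: now -2*cos(3*u).
Step 3. Substitute back u = t**3: now -2*cos(3*t**3).
Answer: -2*cos(3*t**3).


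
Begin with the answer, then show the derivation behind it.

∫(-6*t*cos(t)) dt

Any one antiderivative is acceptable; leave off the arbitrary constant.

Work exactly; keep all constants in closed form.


The answer is -6*t*sin(t) - 6*cos(t).
Step 1. Integrate ∫(-6*t*cos(t)) dt by parts with u = t, dv = (-6*cos(t)) dt, so v = -6*sin(t): now -6*t*sin(t) + ∫(6*sin(t)) dt.
Step 2. Evaluate the standard form: now -6*t*sin(t) - 6*cos(t).
Answer: -6*t*sin(t) - 6*cos(t).


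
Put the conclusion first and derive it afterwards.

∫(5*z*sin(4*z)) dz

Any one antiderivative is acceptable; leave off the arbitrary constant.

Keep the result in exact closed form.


The answer is -5*z*cos(4*z)/4 + 5*sin(4*z)/16.
Step 1. Integrate ∫(5*z*sin(4*z)) dz by parts with u = z, dv = (5*sin(4*z)) dz, so v = -5*cos(4*z)/4: now -5*z*cos(4*z)/4 + ∫(5*cos(4*z)/4) dz.
Step 2. Evaluate the standard form: now -5*z*cos(4*z)/4 + 5*sin(4*z)/16.
Answer: -5*z*cos(4*z)/4 + 5*sin(4*z)/16.


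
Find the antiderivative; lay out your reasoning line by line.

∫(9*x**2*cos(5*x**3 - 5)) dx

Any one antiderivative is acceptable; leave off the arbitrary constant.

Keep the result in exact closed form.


Step 1. Substitute u = x**3 - 1, turning ∫(9*x**2*cos(5*x**3 - 5)) dx into ∫(3*cos(5*u)) du: now ∫(3*cos(5*u)) du.
Step 2. Evaluate the standard form: now 3*sin(5*u)/5.
Step 3. Substitute back u = x**3 - 1: now 3*sin(5*x**3 - 5)/5.
Answer: 3*sin(5*x**3 - 5)/5.


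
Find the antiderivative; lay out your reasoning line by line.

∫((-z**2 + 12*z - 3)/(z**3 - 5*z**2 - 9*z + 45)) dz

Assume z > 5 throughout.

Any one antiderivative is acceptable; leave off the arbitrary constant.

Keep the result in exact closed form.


Step 1. Decompose ∫((-z**2 + 12*z - 3)/(z**3 - 5*z**2 - 9*z + 45)) dz by partial fractions, (-z**2 + 12*z - 3)/(z**3 - 5*z**2 - 9*z + 45) = -1/(z + 3) - 2/(z - 3) + 2/(z - 5): now ∫(2/(z - 5)) dz + ∫(-2/(z - 3)) dz + ∫(-1/(z + 3)) dz.
Step 2. Evaluate the standard form [assuming z > -3]: now -log(z + 3) + ∫(2/(z - 5)) dz + ∫(-2/(z - 3)) dz.
Step 3. Evaluate the standard form [assuming z > 3]: now -2*log(z - 3) - log(z + 3) + ∫(2/(z - 5)) dz.
Step 4. Evaluate the standard form [assuming z > 5]: now 2*log(z - 5) - 2*log(z - 3) - log(z + 3).
Answer: 2*log(z - 5) - 2*log(z - 3) - log(z + 3).


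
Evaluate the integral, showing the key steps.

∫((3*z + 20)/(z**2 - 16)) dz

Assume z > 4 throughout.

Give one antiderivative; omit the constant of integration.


Step 1. Decompose ∫((3*z + 20)/(z**2 - 16)) dz by partial fractions, (3*z + 20)/(z**2 - 16) = -1/(z + 4) + 4/(z - 4): now ∫(4/(z - 4)) dz + ∫(-1/(z + 4)) dz.
Step 2. Evaluate the standard form [assuming z > -4]: now -log(z + 4) + ∫(4/(z - 4)) dz.
Step 3. Evaluate the standard form [assuming z > 4]: now 4*log(z - 4) - log(z + 4).
Answer: 4*log(z - 4) - log(z + 4).


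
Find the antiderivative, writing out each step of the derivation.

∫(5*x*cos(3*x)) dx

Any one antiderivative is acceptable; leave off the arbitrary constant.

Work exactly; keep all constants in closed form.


Step 1. Integrate ∫(5*x*cos(3*x)) dx by parts with u = x, dv = (5*cos(3*x)) dx, so v = 5*sin(3*x)/3: now 5*x*sin(3*x)/3 + ∫(-5*sin(3*x)/3) dx.
Step 2. Evaluate the standard form: now 5*x*sin(3*x)/3 + 5*cos(3*x)/9.
Answer: 5*x*sin(3*x)/3 + 5*cos(3*x)/9.


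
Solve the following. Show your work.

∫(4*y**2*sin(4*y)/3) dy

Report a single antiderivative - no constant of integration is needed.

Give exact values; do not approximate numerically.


Step 1. Integrate ∫(4*y**2*sin(4*y)/3) dy by parts with u = y**2, dv = (4*sin(4*y)/3) dy, so v = -cos(4*y)/3: now -y**2*cos(4*y)/3 + ∫(2*y*cos(4*y)/3) dy.
Step 2. Integrate ∫(2*y*cos(4*y)/3) dy by parts with u = y, dv = (2*cos(4*y)/3) dy, so v = sin(4*y)/6: now -y**2*cos(4*y)/3 + y*sin(4*y)/6 + ∫(-sin(4*y)/6) dy.
Step 3. Evaluate the standard form: now -y**2*cos(4*y)/3 + y*sin(4*y)/6 + cos(4*y)/24.
Answer: -y**2*cos(4*y)/3 + y*sin(4*y)/6 + cos(4*y)/24.


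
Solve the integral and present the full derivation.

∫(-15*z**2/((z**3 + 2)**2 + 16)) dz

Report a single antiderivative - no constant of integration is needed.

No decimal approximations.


Step 1. Substitute u = z**3 + 2, turning ∫(-15*z**2/((z**3 + 2)**2 + 16)) dz into ∫(-5/(u**2 + 16)) du: now ∫(-5/(u**2 + 16)) du.
Step 2. Evaluate the standard form: now -5*atan(u/4)/4.
Step 3. Substitute back u = z**3 + 2: now -5*atan(z**3/4 + 1/2)/4.
Answer: -5*atan(z**3/4 + 1/2)/4.


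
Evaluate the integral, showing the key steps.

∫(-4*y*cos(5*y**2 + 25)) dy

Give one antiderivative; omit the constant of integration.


Step 1. Substitute u = y**2 + 5, turning ∫(-4*y*cos(5*y**2 + 25)) dy into ∫(-2*cos(5*u)) du: now ∫(-2*cos(5*u)) du.
Step 2. Evaluate the standard form: now -2*sin(5*u)/5.
Step 3. Substitute back u = y**2 + 5: now -2*sin(5*y**2 + 25)/5.
Answer: -2*sin(5*y**2 + 25)/5.


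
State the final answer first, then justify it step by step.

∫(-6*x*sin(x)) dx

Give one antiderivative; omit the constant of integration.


The answer is 6*x*cos(x) - 6*sin(x).
Step 1. Integrate ∫(-6*x*sin(x)) dx by parts with u = x, dv = (-6*sin(x)) dx, so v = 6*cos(x): now 6*x*cos(x) + ∫(-6*cos(x)) dx.
Step 2. Evaluate the standard form: now 6*x*cos(x) - 6*sin(x).
Answer: 6*x*cos(x) - 6*sin(x).


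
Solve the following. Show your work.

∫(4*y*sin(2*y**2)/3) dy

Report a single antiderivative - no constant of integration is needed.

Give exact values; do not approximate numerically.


Step 1. Substitute u = y**2, turning ∫(4*y*sin(2*y**2)/3) dy into ∫(2*sin(2*u)/3) du: now ∫(2*sin(2*u)/3) du.
Step 2. Evaluate the standard form: now -cos(2*u)/3.
Step 3. Substitute back u = y**2: now -cos(2*y**2)/3.
Answer: -cos(2*y**2)/3.


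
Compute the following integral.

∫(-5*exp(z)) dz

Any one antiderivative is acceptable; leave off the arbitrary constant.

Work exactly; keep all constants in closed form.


Answer: -5*exp(z).


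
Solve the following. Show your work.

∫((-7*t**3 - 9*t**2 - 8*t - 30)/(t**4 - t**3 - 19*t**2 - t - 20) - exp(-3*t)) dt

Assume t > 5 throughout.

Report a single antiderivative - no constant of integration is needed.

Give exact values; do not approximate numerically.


Step 1. Rewrite: now ∫((-7*t**3 - 9*t**2 - 8*t - 30)/(t**4 - t**3 - 19*t**2 - t - 20)) dt + ∫(-exp(-3*t)) dt.
Step 2. Evaluate the standard form: now ∫((-7*t**3 - 9*t**2 - 8*t - 30)/(t**4 - t**3 - 19*t**2 - t - 20)) dt + exp(-3*t)/3.
Step 3. Decompose ∫((-7*t**3 - 9*t**2 - 8*t - 30)/(t**4 - t**3 - 19*t**2 - t - 20)) dt by partial fractions, (-7*t**3 - 9*t**2 - 8*t - 30)/(t**4 - t**3 - 19*t**2 - t - 20) = 1/(t**2 + 1) - 2/(t + 4) - 5/(t - 5): now ∫(-5/(t - 5)) dt + ∫(-2/(t + 4)) dt + ∫(1/(t**2 + 1)) dt + exp(-3*t)/3.
Step 4. Evaluate the standard form [assuming t > 5]: now -5*log(t - 5) + ∫(-2/(t + 4)) dt + ∫(1/(t**2 + 1)) dt + exp(-3*t)/3.
Step 5. Evaluate the standard form [assuming t > -4]: now -5*log(t - 5) - 2*log(t + 4) + ∫(1/(t**2 + 1)) dt + exp(-3*t)/3.
Step 6. Evaluate the standard form: now -5*log(t - 5) - 2*log(t + 4) + atan(t) + exp(-3*t)/3.
Answer: -5*log(t - 5) - 2*log(t + 4) + atan(t) + exp(-3*t)/3.


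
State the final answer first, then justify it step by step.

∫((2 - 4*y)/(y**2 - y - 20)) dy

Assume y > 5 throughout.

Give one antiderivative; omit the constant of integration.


The answer is -2*log(y - 5) - 2*log(y + 4).
Step 1. Decompose ∫((2 - 4*y)/(y**2 - y - 20)) dy by partial fractions, (2 - 4*y)/(y**2 - y - 20) = -2/(y + 4) - 2/(y - 5): now ∫(-2/(y - 5)) dy + ∫(-2/(y + 4)) dy.
Step 2. Evaluate the standard form [assuming y > 5]: now -2*log(y - 5) + ∫(-2/(y + 4)) dy.
Step 3. Evaluate the standard form [assuming y > -4]: now -2*log(y - 5) - 2*log(y + 4).
Answer: -2*log(y - 5) - 2*log(y + 4).


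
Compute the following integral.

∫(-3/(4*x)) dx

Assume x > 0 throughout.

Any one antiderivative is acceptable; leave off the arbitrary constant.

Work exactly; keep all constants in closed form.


Answer: -3*log(x)/4.


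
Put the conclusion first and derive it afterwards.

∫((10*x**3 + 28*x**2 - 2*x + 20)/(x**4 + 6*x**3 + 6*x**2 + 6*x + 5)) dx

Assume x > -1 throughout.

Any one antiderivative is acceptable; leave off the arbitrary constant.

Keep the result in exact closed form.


The answer is 5*log(x + 1) + 5*log(x + 5) - 2*atan(x).
Step 1. Decompose ∫((10*x**3 + 28*x**2 - 2*x + 20)/(x**4 + 6*x**3 + 6*x**2 + 6*x + 5)) dx by partial fractions, (10*x**3 + 28*x**2 - 2*x + 20)/(x**4 + 6*x**3 + 6*x**2 + 6*x + 5) = -2/(x**2 + 1) + 5/(x + 5) + 5/(x + 1): now ∫(5/(x + 1)) dx + ∫(5/(x + 5)) dx + ∫(-2/(x**2 + 1)) dx.
Step 2. Evaluate the standard form [assuming x > -5]: now 5*log(x + 5) + ∫(5/(x + 1)) dx + ∫(-2/(x**2 + 1)) dx.
Step 3. Evaluate the standard form [assuming x > -1]: now 5*log(x + 1) + 5*log(x + 5) + ∫(-2/(x**2 + 1)) dx.
Step 4. Evaluate the standard form: now 5*log(x + 1) + 5*log(x + 5) - 2*atan(x).
Answer: 5*log(x + 1) + 5*log(x + 5) - 2*atan(x).


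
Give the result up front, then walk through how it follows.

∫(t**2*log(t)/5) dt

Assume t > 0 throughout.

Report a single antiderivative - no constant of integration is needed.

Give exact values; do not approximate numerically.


The answer is t**3*log(t)/15 - t**3/45.
Step 1. Integrate ∫(t**2*log(t)/5) dt by parts with u = log(t), dv = (t**2/5) dt, so v = t**3/15 [assuming t > 0]: now t**3*log(t)/15 + ∫(-t**2/15) dt.
Step 2. Evaluate the standard form: now t**3*log(t)/15 - t**3/45.
Answer: t**3*log(t)/15 - t**3/45.


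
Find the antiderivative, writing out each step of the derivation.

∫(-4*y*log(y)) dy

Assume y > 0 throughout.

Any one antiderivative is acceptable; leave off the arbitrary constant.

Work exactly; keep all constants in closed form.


Step 1. Integrate ∫(-4*y*log(y)) dy by parts with u = log(y), dv = (-4*y) dy, so v = -2*y**2 [assuming y > 0]: now -2*y**2*log(y) + ∫(2*y) dy.
Step 2. Evaluate the standard form: now -2*y**2*log(y) + y**2.
Answer: -2*y**2*log(y) + y**2.


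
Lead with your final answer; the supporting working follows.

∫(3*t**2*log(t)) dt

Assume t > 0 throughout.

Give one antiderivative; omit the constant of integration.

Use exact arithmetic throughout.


The answer is t**3*log(t) - t**3/3.
Step 1. Integrate ∫(3*t**2*log(t)) dt by parts with u = log(t), dv = (3*t**2) dt, so v = t**3 [assuming t > 0]: now t**3*log(t) + ∫(-t**2) dt.
Step 2. Evaluate the standard form: now t**3*log(t) - t**3/3.
Answer: t**3*log(t) - t**3/3.


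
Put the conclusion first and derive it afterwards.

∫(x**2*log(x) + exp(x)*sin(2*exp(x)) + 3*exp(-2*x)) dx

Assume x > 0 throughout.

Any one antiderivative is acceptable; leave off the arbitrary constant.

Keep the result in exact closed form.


The answer is x**3*log(x)/3 - x**3/9 - cos(2*exp(x))/2 - 3*exp(-2*x)/2.
Step 1. Rewrite: now ∫(x**2*log(x)) dx + ∫(exp(x)*sin(2*exp(x))) dx + ∫(3*exp(-2*x)) dx.
Step 2. Evaluate the standard form: now ∫(x**2*log(x)) dx + ∫(exp(x)*sin(2*exp(x))) dx - 3*exp(-2*x)/2.
Step 3. Substitute u = exp(x), turning ∫(exp(x)*sin(2*exp(x))) dx into ∫(sin(2*u)) du: now ∫(x**2*log(x)) dx + ∫(sin(2*u)) du - 3*exp(-2*x)/2.
Step 4. Evaluate the standard form: now -cos(2*u)/2 + ∫(x**2*log(x)) dx - 3*exp(-2*x)/2.
Step 5. Substitute back u = exp(x): now -cos(2*exp(x))/2 + ∫(x**2*log(x)) dx - 3*exp(-2*x)/2.
Step 6. Integrate ∫(x**2*log(x)) dx by parts with u = log(x), dv = (x**2) dx, so v = x**3/3 [assuming x > 0]: now x**3*log(x)/3 - cos(2*exp(x))/2 + ∫(-x**2/3) dx - 3*exp(-2*x)/2.
Step 7. Evaluate the standard form: now x**3*log(x)/3 - x**3/9 - cos(2*exp(x))/2 - 3*exp(-2*x)/2.
Answer: x**3*log(x)/3 - x**3/9 - cos(2*exp(x))/2 - 3*exp(-2*x)/2.


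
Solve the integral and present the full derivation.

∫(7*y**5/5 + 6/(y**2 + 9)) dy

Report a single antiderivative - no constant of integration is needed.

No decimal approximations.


Step 1. Rewrite: now ∫(7*y**5/5) dy + ∫(6/(y**2 + 9)) dy.
Step 2. Evaluate the standard form: now 2*atan(y/3) + ∫(7*y**5/5) dy.
Step 3. Evaluate the standard form: now 7*y**6/30 + 2*atan(y/3).
Answer: 7*y**6/30 + 2*atan(y/3).


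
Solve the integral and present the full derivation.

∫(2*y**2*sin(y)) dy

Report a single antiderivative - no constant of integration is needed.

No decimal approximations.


Step 1. Integrate ∫(2*y**2*sin(y)) dy by parts with u = y**2, dv = (2*sin(y)) dy, so v = -2*cos(y): now -2*y**2*cos(y) + ∫(4*y*cos(y)) dy.
Step 2. Integrate ∫(4*y*cos(y)) dy by parts with u = y, dv = (4*cos(y)) dy, so v = 4*sin(y): now -2*y**2*cos(y) + 4*y*sin(y) + ∫(-4*sin(y)) dy.
Step 3. Evaluate the standard form: now -2*y**2*cos(y) + 4*y*sin(y) + 4*cos(y).
Answer: -2*y**2*cos(y) + 4*y*sin(y) + 4*cos(y).


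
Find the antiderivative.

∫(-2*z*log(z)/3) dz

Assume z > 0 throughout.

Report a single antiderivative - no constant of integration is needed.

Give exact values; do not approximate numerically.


Answer: -z**2*log(z)/3 + z**2/6.


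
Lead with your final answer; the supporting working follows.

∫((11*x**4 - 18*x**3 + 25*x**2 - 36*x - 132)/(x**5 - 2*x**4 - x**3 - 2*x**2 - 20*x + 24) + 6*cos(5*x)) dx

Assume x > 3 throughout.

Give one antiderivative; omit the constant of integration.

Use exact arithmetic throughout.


The answer is 3*log(x - 3) + 5*log(x - 1) + 3*log(x + 2) + 6*sin(5*x)/5 - 2*atan(x/2).
Step 1. Rewrite: now ∫((11*x**4 - 18*x**3 + 25*x**2 - 36*x - 132)/(x**5 - 2*x**4 - x**3 - 2*x**2 - 20*x + 24)) dx + ∫(6*cos(5*x)) dx.
Step 2. Evaluate the standard form: now 6*sin(5*x)/5 + ∫((11*x**4 - 18*x**3 + 25*x**2 - 36*x - 132)/(x**5 - 2*x**4 - x**3 - 2*x**2 - 20*x + 24)) dx.
Step 3. Decompose ∫((11*x**4 - 18*x**3 + 25*x**2 - 36*x - 132)/(x**5 - 2*x**4 - x**3 - 2*x**2 - 20*x + 24)) dx by partial fractions, (11*x**4 - 18*x**3 + 25*x**2 - 36*x - 132)/(x**5 - 2*x**4 - x**3 - 2*x**2 - 20*x + 24) = -4/(x**2 + 4) + 3/(x + 2) + 5/(x - 1) + 3/(x - 3): now 6*sin(5*x)/5 + ∫(3/(x - 3)) dx + ∫(5/(x - 1)) dx + ∫(3/(x + 2)) dx + ∫(-4/(x**2 + 4)) dx.
Step 4. Evaluate the standard form [assuming x > 3]: now 3*log(x - 3) + 6*sin(5*x)/5 + ∫(5/(x - 1)) dx + ∫(3/(x + 2)) dx + ∫(-4/(x**2 + 4)) dx.
Step 5. Evaluate the standard form [assuming x > 1]: now 3*log(x - 3) + 5*log(x - 1) + 6*sin(5*x)/5 + ∫(3/(x + 2)) dx + ∫(-4/(x**2 + 4)) dx.
Step 6. Evaluate the standard form [assuming x > -2]: now 3*log(x - 3) + 5*log(x - 1) + 3*log(x + 2) + 6*sin(5*x)/5 + ∫(-4/(x**2 + 4)) dx.
Step 7. Evaluate the standard form: now 3*log(x - 3) + 5*log(x - 1) + 3*log(x + 2) + 6*sin(5*x)/5 - 2*atan(x/2).
Answer: 3*log(x - 3) + 5*log(x - 1) + 3*log(x + 2) + 6*sin(5*x)/5 - 2*atan(x/2).


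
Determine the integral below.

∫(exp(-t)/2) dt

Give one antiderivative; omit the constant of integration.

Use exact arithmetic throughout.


Answer: -exp(-t)/2.


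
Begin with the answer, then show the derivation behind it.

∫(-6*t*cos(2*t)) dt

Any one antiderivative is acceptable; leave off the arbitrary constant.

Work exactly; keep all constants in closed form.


The answer is -3*t*sin(2*t) - 3*cos(2*t)/2.
Step 1. Integrate ∫(-6*t*cos(2*t)) dt by parts with u = t, dv = (-6*cos(2*t)) dt, so v = -3*sin(2*t): now -3*t*sin(2*t) + ∫(3*sin(2*t)) dt.
Step 2. Evaluate the standard form: now -3*t*sin(2*t) - 3*cos(2*t)/2.
Answer: -3*t*sin(2*t) - 3*cos(2*t)/2.


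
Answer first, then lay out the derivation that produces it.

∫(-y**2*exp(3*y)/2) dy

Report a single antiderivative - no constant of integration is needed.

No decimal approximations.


The answer is -y**2*exp(3*y)/6 + y*exp(3*y)/9 - exp(3*y)/27.
Step 1. Integrate ∫(-y**2*exp(3*y)/2) dy by parts with u = y**2, dv = (-exp(3*y)/2) dy, so v = -exp(3*y)/6: now -y**2*exp(3*y)/6 + ∫(y*exp(3*y)/3) dy.
Step 2. Integrate ∫(y*exp(3*y)/3) dy by parts with u = y, dv = (exp(3*y)/3) dy, so v = exp(3*y)/9: now -y**2*exp(3*y)/6 + y*exp(3*y)/9 + ∫(-exp(3*y)/9) dy.
Step 3. Evaluate the standard form: now -y**2*exp(3*y)/6 + y*exp(3*y)/9 - exp(3*y)/27.
Answer: -y**2*exp(3*y)/6 + y*exp(3*y)/9 - exp(3*y)/27.


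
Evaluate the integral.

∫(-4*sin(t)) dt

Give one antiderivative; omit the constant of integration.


Answer: 4*cos(t).


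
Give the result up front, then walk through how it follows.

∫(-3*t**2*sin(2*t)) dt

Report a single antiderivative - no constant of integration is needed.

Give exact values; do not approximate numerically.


The answer is 3*t**2*cos(2*t)/2 - 3*t*sin(2*t)/2 - 3*cos(2*t)/4.
Step 1. Integrate ∫(-3*t**2*sin(2*t)) dt by parts with u = t**2, dv = (-3*sin(2*t)) dt, so v = 3*cos(2*t)/2: now 3*t**2*cos(2*t)/2 + ∫(-3*t*cos(2*t)) dt.
Step 2. Integrate ∫(-3*t*cos(2*t)) dt by parts with u = t, dv = (-3*cos(2*t)) dt, so v = -3*sin(2*t)/2: now 3*t**2*cos(2*t)/2 - 3*t*sin(2*t)/2 + ∫(3*sin(2*t)/2) dt.
Step 3. Evaluate the standard form: now 3*t**2*cos(2*t)/2 - 3*t*sin(2*t)/2 - 3*cos(2*t)/4.
Answer: 3*t**2*cos(2*t)/2 - 3*t*sin(2*t)/2 - 3*cos(2*t)/4.


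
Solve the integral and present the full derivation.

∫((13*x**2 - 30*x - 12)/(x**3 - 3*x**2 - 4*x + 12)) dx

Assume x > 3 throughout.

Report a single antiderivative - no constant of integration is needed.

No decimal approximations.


Step 1. Decompose ∫((13*x**2 - 30*x - 12)/(x**3 - 3*x**2 - 4*x + 12)) dx by partial fractions, (13*x**2 - 30*x - 12)/(x**3 - 3*x**2 - 4*x + 12) = 5/(x + 2) + 5/(x - 2) + 3/(x - 3): now ∫(3/(x - 3)) dx + ∫(5/(x - 2)) dx + ∫(5/(x + 2)) dx.
Step 2. Evaluate the standard form [assuming x > 2]: now 5*log(x - 2) + ∫(3/(x - 3)) dx + ∫(5/(x + 2)) dx.
Step 3. Evaluate the standard form [assuming x > 3]: now 3*log(x - 3) + 5*log(x - 2) + ∫(5/(x + 2)) dx.
Step 4. Evaluate the standard form [assuming x > -2]: now 3*log(x - 3) + 5*log(x - 2) + 5*log(x + 2).
Answer: 3*log(x - 3) + 5*log(x - 2) + 5*log(x + 2).


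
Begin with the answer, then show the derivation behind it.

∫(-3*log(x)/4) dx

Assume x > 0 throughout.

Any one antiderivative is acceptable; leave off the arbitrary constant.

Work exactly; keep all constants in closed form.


The answer is -3*x*log(x)/4 + 3*x/4.
Step 1. Integrate ∫(-3*log(x)/4) dx by parts with u = log(x), dv = (-3/4) dx, so v = -3*x/4 [assuming x > 0]: now -3*x*log(x)/4 + ∫(3/4) dx.
Step 2. Evaluate the standard form: now -3*x*log(x)/4 + 3*x/4.
Answer: -3*x*log(x)/4 + 3*x/4.


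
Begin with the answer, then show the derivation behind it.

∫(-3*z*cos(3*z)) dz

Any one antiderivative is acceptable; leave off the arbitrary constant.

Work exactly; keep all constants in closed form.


The answer is -z*sin(3*z) - cos(3*z)/3.
Step 1. Integrate ∫(-3*z*cos(3*z)) dz by parts with u = z, dv = (-3*cos(3*z)) dz, so v = -sin(3*z): now -z*sin(3*z) + ∫(sin(3*z)) dz.
Step 2. Evaluate the standard form: now -z*sin(3*z) - cos(3*z)/3.
Answer: -z*sin(3*z) - cos(3*z)/3.


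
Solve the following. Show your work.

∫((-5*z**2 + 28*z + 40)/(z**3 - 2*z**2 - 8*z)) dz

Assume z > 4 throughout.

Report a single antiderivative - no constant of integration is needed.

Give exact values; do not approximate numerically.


Step 1. Decompose ∫((-5*z**2 + 28*z + 40)/(z**3 - 2*z**2 - 8*z)) dz by partial fractions, (-5*z**2 + 28*z + 40)/(z**3 - 2*z**2 - 8*z) = -3/(z + 2) + 3/(z - 4) - 5/z: now ∫(-5/z) dz + ∫(3/(z - 4)) dz + ∫(-3/(z + 2)) dz.
Step 2. Evaluate the standard form [assuming z > 4]: now 3*log(z - 4) + ∫(-5/z) dz + ∫(-3/(z + 2)) dz.
Step 3. Evaluate the standard form [assuming z > 0]: now -5*log(z) + 3*log(z - 4) + ∫(-3/(z + 2)) dz.
Step 4. Evaluate the standard form [assuming z > -2]: now -5*log(z) + 3*log(z - 4) - 3*log(z + 2).
Answer: -5*log(z) + 3*log(z - 4) - 3*log(z + 2).


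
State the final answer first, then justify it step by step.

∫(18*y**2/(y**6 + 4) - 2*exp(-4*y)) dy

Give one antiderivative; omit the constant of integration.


The answer is 3*atan(y**3/2) + exp(-4*y)/2.
Step 1. Rewrite: now ∫(18*y**2/(y**6 + 4)) dy + ∫(-2*exp(-4*y)) dy.
Step 2. Evaluate the standard form: now ∫(18*y**2/(y**6 + 4)) dy + exp(-4*y)/2.
Step 3. Substitute u = y**3, turning ∫(18*y**2/(y**6 + 4)) dy into ∫(6/(u**2 + 4)) du: now ∫(6/(u**2 + 4)) du + exp(-4*y)/2.
Step 4. Evaluate the standard form: now 3*atan(u/2) + exp(-4*y)/2.
Step 5. Substitute back u = y**3: now 3*atan(y**3/2) + exp(-4*y)/2.
Answer: 3*atan(y**3/2) + exp(-4*y)/2.


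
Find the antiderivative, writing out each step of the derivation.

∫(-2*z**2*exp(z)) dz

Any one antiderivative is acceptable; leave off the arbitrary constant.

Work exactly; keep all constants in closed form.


Step 1. Integrate ∫(-2*z**2*exp(z)) dz by parts with u = z**2, dv = (-2*exp(z)) dz, so v = -2*exp(z): now -2*z**2*exp(z) + ∫(4*z*exp(z)) dz.
Step 2. Integrate ∫(4*z*exp(z)) dz by parts with u = z, dv = (4*exp(z)) dz, so v = 4*exp(z): now -2*z**2*exp(z) + 4*z*exp(z) + ∫(-4*exp(z)) dz.
Step 3. Evaluate the standard form: now -2*z**2*exp(z) + 4*z*exp(z) - 4*exp(z).
Answer: -2*z**2*exp(z) + 4*z*exp(z) - 4*exp(z).


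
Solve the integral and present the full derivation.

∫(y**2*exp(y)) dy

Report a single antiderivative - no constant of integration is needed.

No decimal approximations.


Step 1. Integrate ∫(y**2*exp(y)) dy by parts with u = y**2, dv = (exp(y)) dy, so v = exp(y): now y**2*exp(y) + ∫(-2*y*exp(y)) dy.
Step 2. Integrate ∫(-2*y*exp(y)) dy by parts with u = y, dv = (-2*exp(y)) dy, so v = -2*exp(y): now y**2*exp(y) - 2*y*exp(y) + ∫(2*exp(y)) dy.
Step 3. Evaluate the standard form: now y**2*exp(y) - 2*y*exp(y) + 2*exp(y).
Answer: y**2*exp(y) - 2*y*exp(y) + 2*exp(y).
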